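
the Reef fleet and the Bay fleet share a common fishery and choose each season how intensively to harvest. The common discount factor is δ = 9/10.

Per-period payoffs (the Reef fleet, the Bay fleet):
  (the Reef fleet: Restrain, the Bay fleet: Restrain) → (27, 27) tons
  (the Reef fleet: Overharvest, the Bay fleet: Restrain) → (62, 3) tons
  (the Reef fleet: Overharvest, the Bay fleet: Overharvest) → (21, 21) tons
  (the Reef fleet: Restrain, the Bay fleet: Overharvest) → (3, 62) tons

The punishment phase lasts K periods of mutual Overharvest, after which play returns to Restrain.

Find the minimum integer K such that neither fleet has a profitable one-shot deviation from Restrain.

IC: δ(1−δ^K)/(1−δ) ≥ (62−27)/(27−21) = 35/6.
With δ = 9/10: need 1 − δ^K ≥ 35/6·(1−9/10)/(9/10), i.e. δ^K ≤ 0.3519.
Since (9/10)^9 = 0.3874 and (9/10)^10 = 0.3487, the smallest such K is 10.

10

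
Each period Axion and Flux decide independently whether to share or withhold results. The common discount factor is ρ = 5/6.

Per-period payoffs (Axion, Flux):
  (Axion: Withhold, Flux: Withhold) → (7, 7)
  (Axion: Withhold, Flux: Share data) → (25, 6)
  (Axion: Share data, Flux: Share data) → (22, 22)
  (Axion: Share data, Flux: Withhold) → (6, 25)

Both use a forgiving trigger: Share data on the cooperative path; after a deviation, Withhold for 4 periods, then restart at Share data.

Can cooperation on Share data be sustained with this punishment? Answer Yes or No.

Comparing payoff streams over the 5 periods until play realigns: cooperate → 22(1+ρ+…+ρ^4); deviate → 25 + 7(ρ+…+ρ^4).
Cooperation is sustained iff (22−7)(ρ+…+ρ^4) ≥ 25−22.
ρ+…+ρ^4 = 5/6·(1−(5/6)^4)/(1−5/6) = 2.5887, and (25−22)/(22−7) = 0.2000.
2.5887 ≥ 0.2000, so cooperation is sustainable.

Yes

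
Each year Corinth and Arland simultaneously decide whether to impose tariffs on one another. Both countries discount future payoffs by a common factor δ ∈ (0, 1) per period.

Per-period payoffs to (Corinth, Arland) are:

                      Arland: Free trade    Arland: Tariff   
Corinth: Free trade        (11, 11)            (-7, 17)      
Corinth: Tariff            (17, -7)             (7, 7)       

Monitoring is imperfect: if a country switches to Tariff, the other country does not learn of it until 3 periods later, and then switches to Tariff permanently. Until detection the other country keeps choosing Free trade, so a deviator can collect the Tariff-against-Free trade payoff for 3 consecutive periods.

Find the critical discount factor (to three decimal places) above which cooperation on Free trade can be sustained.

0.843

A deviator earns 17 for 3 periods, then 7 forever; cooperating earns 11 forever. Multiplying the IC by (1−δ):
11 ≥ 17(1−δ^3) + 7δ^3, so 10·δ^3 ≥ 6 and δ^3 ≥ 3/5.
δ ≥ (3/5)^(1/3) ≈ 0.843.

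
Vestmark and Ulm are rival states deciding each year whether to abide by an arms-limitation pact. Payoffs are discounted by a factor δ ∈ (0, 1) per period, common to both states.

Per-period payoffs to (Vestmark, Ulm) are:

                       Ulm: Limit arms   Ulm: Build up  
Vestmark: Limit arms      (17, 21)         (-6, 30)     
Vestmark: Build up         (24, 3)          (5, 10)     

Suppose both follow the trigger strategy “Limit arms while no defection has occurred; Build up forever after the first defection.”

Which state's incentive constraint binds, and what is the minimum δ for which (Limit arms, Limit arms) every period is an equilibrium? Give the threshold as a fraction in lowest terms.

Vestmark's threshold: (24−17)/(24−5) = 7/19.
Ulm's threshold: (30−21)/(30−10) = 9/20.
7/19 < 9/20, so Ulm binds and δ* = 9/20.

Ulm; δ ≥ 9/20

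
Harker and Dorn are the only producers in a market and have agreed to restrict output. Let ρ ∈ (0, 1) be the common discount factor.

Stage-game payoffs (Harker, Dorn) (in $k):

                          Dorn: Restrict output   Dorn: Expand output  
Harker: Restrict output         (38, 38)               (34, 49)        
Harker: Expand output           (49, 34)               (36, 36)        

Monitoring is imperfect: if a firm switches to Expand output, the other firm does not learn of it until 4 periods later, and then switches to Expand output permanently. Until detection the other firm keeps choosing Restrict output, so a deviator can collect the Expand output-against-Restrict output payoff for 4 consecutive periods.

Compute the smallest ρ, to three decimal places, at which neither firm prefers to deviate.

The best deviation is to choose Expand output for all 4 undetected periods, earning 49 each, then 36 forever once detected.
Deviation value: 49(1−ρ^4)/(1−ρ) + 36ρ^4/(1−ρ); cooperation value: 38/(1−ρ).
IC: 38 ≥ 49(1−ρ^4) + 36ρ^4 = 49 − 13ρ^4.
So ρ^4 ≥ 11/13, giving ρ ≥ (11/13)^(1/4) ≈ 0.959.

0.959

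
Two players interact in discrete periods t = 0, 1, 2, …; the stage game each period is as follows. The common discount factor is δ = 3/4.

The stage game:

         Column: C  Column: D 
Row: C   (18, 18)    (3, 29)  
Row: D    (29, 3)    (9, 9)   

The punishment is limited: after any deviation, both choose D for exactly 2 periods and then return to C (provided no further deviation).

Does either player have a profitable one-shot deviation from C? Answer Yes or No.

A one-shot deviation gives 29 now, then 9 for 2 periods, then back to 18.
Gain from deviating: (29−18) today; loss: (18−9) in each of the next 2 periods.
No-deviation condition: (18−9)(δ+…+δ^2) ≥ 29−18, i.e. δ+…+δ^2 ≥ 11/9.
At δ = 3/4: δ+…+δ^2 = 1.3125 ≥ 1.2222.
So cooperation is sustainable.

No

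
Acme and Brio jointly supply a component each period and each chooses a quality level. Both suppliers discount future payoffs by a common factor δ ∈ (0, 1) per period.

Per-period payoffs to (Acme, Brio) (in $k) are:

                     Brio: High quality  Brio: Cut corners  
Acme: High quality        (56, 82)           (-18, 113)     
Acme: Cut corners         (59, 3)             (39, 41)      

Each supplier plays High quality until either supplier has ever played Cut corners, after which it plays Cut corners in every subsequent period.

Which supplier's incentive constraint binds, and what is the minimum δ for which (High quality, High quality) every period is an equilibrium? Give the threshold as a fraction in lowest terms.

Brio; δ ≥ 31/72

Acme: cooperation gives 56 each period; deviation gives 59 once then 39 forever.
  56/(1−δ) ≥ 59 + 39δ/(1−δ) ⇒ δ ≥ 3/20.
Brio: cooperation gives 82 each period; deviation gives 113 once then 41 forever.
  δ ≥ 31/72.
Both must hold, so the binding constraint is Brio's: δ ≥ 31/72.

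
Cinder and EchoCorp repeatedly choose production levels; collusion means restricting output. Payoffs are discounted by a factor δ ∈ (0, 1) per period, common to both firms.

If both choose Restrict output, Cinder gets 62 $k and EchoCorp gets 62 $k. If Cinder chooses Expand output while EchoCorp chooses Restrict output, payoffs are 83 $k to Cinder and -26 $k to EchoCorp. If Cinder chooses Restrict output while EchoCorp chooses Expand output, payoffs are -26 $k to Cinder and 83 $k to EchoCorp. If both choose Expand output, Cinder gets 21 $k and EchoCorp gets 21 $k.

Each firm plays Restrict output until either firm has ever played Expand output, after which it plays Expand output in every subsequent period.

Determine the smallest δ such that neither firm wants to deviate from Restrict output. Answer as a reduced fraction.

Cooperation forever yields 62 each period: 62/(1−δ).
Deviating yields 83 once, then 21 forever: 83 + 21δ/(1−δ).
No profitable deviation requires 62/(1−δ) ≥ 83 + 21δ/(1−δ).
Multiplying by (1−δ): 62 ≥ 83(1−δ) + 21δ = 83 − 62δ.
So 62δ ≥ 21, i.e. δ ≥ 21/62.

21/62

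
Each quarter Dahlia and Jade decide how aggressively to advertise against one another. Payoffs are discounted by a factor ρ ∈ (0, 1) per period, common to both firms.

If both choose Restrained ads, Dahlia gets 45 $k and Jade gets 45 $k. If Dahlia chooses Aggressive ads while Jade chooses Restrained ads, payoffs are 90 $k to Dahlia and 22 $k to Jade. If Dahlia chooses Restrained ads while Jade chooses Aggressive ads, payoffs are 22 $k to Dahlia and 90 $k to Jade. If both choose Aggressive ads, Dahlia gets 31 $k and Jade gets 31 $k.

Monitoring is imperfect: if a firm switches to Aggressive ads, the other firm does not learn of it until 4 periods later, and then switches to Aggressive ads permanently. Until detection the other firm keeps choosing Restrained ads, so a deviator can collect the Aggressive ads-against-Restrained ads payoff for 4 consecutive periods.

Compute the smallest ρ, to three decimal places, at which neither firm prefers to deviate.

0.935

Deviating for the 4 undetected periods gains 90−45 = 45 per period over cooperation, then loses 45−31 = 14 per period forever once punishment starts.
Gain: 45(1 + ρ + … + ρ^3); loss: 14·ρ^4/(1−ρ).
No profitable deviation ⇔ 45(1−ρ^4) ≤ 14·ρ^4, i.e. ρ^4 ≥ 45/(45+14) = 45/59.
Hence ρ ≥ (45/59)^(1/4) ≈ 0.935.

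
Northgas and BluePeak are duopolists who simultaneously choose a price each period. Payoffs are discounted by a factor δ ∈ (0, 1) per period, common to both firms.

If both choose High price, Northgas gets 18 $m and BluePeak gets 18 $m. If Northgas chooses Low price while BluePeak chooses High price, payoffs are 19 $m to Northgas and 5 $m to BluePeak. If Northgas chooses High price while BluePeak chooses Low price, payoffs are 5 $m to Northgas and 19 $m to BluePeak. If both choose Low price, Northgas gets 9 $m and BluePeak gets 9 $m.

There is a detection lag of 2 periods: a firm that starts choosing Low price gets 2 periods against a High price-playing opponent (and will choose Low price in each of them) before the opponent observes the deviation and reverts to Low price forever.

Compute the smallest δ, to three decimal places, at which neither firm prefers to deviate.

0.316

A deviator earns 19 for 2 periods, then 9 forever; cooperating earns 18 forever. Multiplying the IC by (1−δ):
18 ≥ 19(1−δ^2) + 9δ^2, so 10·δ^2 ≥ 1 and δ^2 ≥ 1/10.
δ ≥ (1/10)^(1/2) ≈ 0.316.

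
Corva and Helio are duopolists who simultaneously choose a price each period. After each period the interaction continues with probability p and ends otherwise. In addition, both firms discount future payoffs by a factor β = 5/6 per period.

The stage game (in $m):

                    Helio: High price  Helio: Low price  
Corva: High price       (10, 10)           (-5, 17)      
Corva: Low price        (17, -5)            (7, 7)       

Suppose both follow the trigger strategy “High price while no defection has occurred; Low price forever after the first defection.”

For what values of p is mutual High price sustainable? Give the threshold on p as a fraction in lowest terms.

Expected continuation weight on next period's payoff is β·p = 5/6·p, which plays the role of the discount factor.
Cooperation requires 5/6·p ≥ (17−10)/(17−7) = 7/10, hence p ≥ 21/25.

21/25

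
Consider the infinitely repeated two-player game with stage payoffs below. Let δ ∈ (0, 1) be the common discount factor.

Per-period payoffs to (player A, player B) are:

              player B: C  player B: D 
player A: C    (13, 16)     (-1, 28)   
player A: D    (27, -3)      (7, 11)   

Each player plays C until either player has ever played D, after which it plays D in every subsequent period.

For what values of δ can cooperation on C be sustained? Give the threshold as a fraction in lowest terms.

player A's threshold: (27−13)/(27−7) = 7/10.
player B's threshold: (28−16)/(28−11) = 12/17.
7/10 < 12/17, so player B binds and δ* = 12/17.

12/17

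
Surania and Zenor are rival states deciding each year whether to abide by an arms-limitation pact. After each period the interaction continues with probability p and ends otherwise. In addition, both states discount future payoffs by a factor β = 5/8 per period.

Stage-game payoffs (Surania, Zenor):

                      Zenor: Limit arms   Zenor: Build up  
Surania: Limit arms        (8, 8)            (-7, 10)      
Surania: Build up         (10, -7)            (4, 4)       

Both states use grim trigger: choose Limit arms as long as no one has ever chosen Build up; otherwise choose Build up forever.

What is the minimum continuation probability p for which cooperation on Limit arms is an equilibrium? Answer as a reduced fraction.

Expected continuation weight on next period's payoff is β·p = 5/8·p, which plays the role of the discount factor.
Cooperation requires 5/8·p ≥ (10−8)/(10−4) = 1/3, hence p ≥ 8/15.

8/15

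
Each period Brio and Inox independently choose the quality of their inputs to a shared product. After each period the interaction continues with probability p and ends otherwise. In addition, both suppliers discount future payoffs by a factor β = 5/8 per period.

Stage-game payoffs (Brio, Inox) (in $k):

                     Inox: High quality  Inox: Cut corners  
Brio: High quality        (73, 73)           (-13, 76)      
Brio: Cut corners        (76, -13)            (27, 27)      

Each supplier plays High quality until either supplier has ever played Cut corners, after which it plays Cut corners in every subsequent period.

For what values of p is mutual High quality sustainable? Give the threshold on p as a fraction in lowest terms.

With continuation probability p and discount β, the effective per-period discount factor is βp.
Grim-trigger IC: βp ≥ (76−73)/(76−27) = 3/49.
So p ≥ (3/49)/(5/8) = 24/245.

24/245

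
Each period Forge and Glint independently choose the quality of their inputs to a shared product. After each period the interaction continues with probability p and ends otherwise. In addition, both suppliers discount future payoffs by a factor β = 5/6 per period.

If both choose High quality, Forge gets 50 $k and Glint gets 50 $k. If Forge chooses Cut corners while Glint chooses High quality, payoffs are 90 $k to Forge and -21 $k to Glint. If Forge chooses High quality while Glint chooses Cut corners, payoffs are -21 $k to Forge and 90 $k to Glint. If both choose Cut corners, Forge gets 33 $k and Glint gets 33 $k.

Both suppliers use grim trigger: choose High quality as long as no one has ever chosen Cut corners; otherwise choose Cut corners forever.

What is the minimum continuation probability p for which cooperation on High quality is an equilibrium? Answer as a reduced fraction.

Expected continuation weight on next period's payoff is β·p = 5/6·p, which plays the role of the discount factor.
Cooperation requires 5/6·p ≥ (90−50)/(90−33) = 40/57, hence p ≥ 16/19.

16/19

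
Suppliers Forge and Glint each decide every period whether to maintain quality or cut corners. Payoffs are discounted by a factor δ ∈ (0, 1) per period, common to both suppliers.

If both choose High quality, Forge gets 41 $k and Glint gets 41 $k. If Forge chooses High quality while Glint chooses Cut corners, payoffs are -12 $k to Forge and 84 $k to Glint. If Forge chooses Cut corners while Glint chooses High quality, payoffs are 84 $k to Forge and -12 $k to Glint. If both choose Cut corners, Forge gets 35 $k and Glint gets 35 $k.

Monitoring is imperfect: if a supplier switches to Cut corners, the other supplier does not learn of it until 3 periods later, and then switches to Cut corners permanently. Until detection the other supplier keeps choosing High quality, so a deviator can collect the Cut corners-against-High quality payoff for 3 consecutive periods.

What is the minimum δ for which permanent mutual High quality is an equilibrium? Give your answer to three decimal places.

Deviating for the 3 undetected periods gains 84−41 = 43 per period over cooperation, then loses 41−35 = 6 per period forever once punishment starts.
Gain: 43(1 + δ + … + δ^2); loss: 6·δ^3/(1−δ).
No profitable deviation ⇔ 43(1−δ^3) ≤ 6·δ^3, i.e. δ^3 ≥ 43/(43+6) = 43/49.
Hence δ ≥ (43/49)^(1/3) ≈ 0.957.

0.957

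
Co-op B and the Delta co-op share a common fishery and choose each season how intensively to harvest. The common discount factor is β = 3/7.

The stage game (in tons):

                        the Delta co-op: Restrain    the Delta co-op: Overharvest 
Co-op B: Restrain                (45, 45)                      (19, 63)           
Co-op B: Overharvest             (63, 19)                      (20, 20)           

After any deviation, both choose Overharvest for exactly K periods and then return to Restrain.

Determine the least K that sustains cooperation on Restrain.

4

Need Σ_{k=1}^{K} β^k ≥ (63−45)/(45−20) = 0.7200 at β = 3/7.
At K = 3 the sum is 0.6910 < 0.7200; at K = 4 it is 0.7247 ≥ 0.7200.
So the minimum punishment length is K = 4.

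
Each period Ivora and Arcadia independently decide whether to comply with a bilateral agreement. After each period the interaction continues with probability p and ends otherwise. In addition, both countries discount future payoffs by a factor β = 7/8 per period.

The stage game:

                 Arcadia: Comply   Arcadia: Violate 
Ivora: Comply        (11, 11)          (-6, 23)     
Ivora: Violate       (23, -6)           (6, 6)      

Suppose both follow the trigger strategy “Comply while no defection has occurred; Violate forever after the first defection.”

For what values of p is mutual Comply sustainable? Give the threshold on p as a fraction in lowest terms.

96/119

Expected continuation weight on next period's payoff is β·p = 7/8·p, which plays the role of the discount factor.
Cooperation requires 7/8·p ≥ (23−11)/(23−6) = 12/17, hence p ≥ 96/119.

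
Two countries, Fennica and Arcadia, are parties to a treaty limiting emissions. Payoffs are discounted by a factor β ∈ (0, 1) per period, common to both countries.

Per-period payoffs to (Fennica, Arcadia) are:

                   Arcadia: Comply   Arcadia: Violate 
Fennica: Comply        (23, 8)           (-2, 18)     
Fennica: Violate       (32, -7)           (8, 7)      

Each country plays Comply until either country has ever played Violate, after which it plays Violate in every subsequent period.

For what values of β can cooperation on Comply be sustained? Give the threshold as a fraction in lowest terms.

Fennica's threshold: (32−23)/(32−8) = 3/8.
Arcadia's threshold: (18−8)/(18−7) = 10/11.
3/8 < 10/11, so Arcadia binds and β* = 10/11.

10/11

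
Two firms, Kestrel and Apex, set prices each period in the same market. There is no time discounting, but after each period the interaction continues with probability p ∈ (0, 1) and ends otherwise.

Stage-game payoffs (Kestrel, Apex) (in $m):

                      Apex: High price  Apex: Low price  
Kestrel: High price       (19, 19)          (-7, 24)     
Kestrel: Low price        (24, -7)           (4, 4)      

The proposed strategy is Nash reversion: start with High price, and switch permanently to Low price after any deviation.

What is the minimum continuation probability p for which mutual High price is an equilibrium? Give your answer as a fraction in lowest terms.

Expected cooperation value is 19 + p·19 + p²·19 + … = 19/(1−p); deviation gives 24 + p·4/(1−p).
19 ≥ 24(1−p) + 4p ⇒ 20p ≥ 5 ⇒ p ≥ 5/20 = 1/4.

1/4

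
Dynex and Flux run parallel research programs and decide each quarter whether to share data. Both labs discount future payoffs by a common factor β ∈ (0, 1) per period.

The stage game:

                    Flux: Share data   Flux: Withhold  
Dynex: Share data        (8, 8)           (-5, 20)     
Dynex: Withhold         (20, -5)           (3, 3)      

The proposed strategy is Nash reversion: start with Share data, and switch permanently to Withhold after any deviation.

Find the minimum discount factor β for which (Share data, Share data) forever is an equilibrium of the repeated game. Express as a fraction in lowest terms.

12/17

Cooperation forever yields 8 each period: 8/(1−β).
Deviating yields 20 once, then 3 forever: 20 + 3β/(1−β).
No profitable deviation requires 8/(1−β) ≥ 20 + 3β/(1−β).
Multiplying by (1−β): 8 ≥ 20(1−β) + 3β = 20 − 17β.
So 17β ≥ 12, i.e. β ≥ 12/17.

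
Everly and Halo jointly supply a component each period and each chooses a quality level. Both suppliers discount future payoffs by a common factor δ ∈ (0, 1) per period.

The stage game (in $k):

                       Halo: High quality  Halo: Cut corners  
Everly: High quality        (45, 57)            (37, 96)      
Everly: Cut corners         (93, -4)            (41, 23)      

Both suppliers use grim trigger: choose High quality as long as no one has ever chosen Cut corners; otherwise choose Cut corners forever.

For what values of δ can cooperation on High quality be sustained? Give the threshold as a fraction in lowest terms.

Everly's threshold: (93−45)/(93−41) = 12/13.
Halo's threshold: (96−57)/(96−23) = 39/73.
12/13 > 39/73, so Everly binds and δ* = 12/13.

12/13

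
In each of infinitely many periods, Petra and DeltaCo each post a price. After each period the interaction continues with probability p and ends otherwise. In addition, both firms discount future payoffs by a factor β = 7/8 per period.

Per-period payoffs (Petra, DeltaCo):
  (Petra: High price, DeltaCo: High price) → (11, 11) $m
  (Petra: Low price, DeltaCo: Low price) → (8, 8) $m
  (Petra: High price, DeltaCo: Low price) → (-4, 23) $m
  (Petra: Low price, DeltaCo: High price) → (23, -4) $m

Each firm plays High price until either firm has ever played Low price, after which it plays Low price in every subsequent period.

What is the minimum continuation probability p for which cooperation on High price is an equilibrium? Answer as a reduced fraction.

32/35

With continuation probability p and discount β, the effective per-period discount factor is βp.
Grim-trigger IC: βp ≥ (23−11)/(23−8) = 4/5.
So p ≥ (4/5)/(7/8) = 32/35.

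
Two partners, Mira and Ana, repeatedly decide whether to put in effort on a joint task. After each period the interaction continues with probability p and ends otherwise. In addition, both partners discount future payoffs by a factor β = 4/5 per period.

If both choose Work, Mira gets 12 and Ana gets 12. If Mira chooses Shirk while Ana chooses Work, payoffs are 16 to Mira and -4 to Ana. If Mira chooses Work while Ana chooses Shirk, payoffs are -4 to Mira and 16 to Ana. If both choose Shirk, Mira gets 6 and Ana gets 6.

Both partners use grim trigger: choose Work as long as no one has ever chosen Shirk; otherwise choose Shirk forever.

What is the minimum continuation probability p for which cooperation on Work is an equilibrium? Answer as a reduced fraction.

Expected continuation weight on next period's payoff is β·p = 4/5·p, which plays the role of the discount factor.
Cooperation requires 4/5·p ≥ (16−12)/(16−6) = 2/5, hence p ≥ 1/2.

1/2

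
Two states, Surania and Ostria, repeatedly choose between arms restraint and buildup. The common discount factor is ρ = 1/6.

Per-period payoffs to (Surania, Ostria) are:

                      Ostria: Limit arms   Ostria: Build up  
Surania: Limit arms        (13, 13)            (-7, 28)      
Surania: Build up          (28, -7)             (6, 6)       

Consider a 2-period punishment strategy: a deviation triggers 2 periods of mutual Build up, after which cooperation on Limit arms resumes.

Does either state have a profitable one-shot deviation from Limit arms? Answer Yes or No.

Yes

Comparing payoff streams over the 3 periods until play realigns: cooperate → 13(1+ρ+…+ρ^2); deviate → 28 + 6(ρ+…+ρ^2).
Cooperation is sustained iff (13−6)(ρ+…+ρ^2) ≥ 28−13.
ρ+…+ρ^2 = 1/6·(1−(1/6)^2)/(1−1/6) = 0.1944, and (28−13)/(13−6) = 2.1429.
0.1944 < 2.1429, so cooperation is not sustainable.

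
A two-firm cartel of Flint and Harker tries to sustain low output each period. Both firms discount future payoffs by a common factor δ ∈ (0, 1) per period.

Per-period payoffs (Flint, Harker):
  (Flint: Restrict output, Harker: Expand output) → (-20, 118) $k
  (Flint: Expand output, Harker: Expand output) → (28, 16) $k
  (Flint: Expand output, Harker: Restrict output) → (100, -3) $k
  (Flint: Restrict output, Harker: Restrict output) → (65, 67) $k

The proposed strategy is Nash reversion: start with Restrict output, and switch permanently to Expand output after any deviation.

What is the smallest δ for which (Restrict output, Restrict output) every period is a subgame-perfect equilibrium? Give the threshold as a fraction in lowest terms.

Flint: cooperation gives 65 each period; deviation gives 100 once then 28 forever.
  65/(1−δ) ≥ 100 + 28δ/(1−δ) ⇒ δ ≥ 35/72.
Harker: cooperation gives 67 each period; deviation gives 118 once then 16 forever.
  δ ≥ 51/102 = 1/2.
Both must hold, so the binding constraint is Harker's: δ ≥ 1/2.

1/2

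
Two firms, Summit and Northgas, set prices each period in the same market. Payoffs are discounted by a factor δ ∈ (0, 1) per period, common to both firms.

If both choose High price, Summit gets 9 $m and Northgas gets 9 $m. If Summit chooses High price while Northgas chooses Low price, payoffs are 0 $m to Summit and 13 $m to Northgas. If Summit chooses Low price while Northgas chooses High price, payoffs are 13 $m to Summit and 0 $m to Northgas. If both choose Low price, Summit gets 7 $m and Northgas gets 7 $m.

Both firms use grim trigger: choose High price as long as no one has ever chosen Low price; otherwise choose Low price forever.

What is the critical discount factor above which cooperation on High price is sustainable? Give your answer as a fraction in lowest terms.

One-period gain from deviating is 13 − 9 = 4. The loss is 9 − 7 = 2 in every subsequent period, with present value 2·δ/(1−δ).
Deviation is unprofitable when 2·δ/(1−δ) ≥ 4, i.e. δ/(1−δ) ≥ 2.
Equivalently δ ≥ 4/(4+2) = 2/3.

2/3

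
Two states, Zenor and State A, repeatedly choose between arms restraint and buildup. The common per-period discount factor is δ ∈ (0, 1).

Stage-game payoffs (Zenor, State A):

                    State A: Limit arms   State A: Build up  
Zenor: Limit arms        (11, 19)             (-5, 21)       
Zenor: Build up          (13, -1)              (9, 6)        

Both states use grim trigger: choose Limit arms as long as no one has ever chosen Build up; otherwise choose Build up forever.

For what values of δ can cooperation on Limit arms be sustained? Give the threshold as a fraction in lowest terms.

1/2

For Zenor: deviation gain 13−11 = 2, per-period punishment loss 11−9 = 2. IC gives δ ≥ 2/4 = 1/2.
For State A: gain 2, loss 13 per period, so δ ≥ 2/15.
The tighter constraint is Zenor's, so cooperation needs δ ≥ 1/2.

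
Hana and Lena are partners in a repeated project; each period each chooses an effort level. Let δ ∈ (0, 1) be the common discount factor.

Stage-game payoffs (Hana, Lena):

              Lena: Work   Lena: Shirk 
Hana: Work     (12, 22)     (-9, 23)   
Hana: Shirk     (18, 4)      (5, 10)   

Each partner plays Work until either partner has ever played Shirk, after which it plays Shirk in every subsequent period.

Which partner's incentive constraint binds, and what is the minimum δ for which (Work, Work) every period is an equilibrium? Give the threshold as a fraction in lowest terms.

Hana: cooperation gives 12 each period; deviation gives 18 once then 5 forever.
  12/(1−δ) ≥ 18 + 5δ/(1−δ) ⇒ δ ≥ 6/13.
Lena: cooperation gives 22 each period; deviation gives 23 once then 10 forever.
  δ ≥ 1/13.
Both must hold, so the binding constraint is Hana's: δ ≥ 6/13.

Hana; δ ≥ 6/13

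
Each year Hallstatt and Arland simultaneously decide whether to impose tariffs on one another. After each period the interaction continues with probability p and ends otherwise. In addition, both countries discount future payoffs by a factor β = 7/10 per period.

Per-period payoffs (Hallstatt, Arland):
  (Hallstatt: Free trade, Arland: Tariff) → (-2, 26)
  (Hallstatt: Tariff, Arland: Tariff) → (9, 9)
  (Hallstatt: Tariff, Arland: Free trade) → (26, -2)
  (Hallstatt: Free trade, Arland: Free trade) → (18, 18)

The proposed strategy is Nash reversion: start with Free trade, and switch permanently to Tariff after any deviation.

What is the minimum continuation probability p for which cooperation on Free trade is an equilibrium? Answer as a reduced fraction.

Expected continuation weight on next period's payoff is β·p = 7/10·p, which plays the role of the discount factor.
Cooperation requires 7/10·p ≥ (26−18)/(26−9) = 8/17, hence p ≥ 80/119.

80/119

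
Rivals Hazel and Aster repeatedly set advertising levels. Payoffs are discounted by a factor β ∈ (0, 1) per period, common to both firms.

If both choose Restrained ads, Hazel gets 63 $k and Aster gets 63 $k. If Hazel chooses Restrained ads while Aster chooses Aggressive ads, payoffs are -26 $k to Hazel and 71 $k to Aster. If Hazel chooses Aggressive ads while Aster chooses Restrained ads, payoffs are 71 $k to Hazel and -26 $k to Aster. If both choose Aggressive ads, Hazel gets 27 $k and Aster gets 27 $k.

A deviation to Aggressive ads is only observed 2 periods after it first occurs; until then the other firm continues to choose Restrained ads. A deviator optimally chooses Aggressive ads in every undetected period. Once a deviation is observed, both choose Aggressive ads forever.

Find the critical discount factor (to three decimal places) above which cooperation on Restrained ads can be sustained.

0.426

The best deviation is to choose Aggressive ads for all 2 undetected periods, earning 71 each, then 27 forever once detected.
Deviation value: 71(1−β^2)/(1−β) + 27β^2/(1−β); cooperation value: 63/(1−β).
IC: 63 ≥ 71(1−β^2) + 27β^2 = 71 − 44β^2.
So β^2 ≥ 8/44 = 2/11, giving β ≥ (2/11)^(1/2) ≈ 0.426.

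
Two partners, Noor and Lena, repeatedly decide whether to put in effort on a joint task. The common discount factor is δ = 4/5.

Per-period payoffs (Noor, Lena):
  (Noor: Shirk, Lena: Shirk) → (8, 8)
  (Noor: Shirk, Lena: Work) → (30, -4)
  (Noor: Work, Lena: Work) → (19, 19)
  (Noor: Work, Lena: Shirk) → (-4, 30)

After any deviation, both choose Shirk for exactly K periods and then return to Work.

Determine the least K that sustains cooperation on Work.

2

Need Σ_{k=1}^{K} δ^k ≥ (30−19)/(19−8) = 1.0000 at δ = 4/5.
At K = 1 the sum is 0.8000 < 1.0000; at K = 2 it is 1.4400 ≥ 1.0000.
So the minimum punishment length is K = 2.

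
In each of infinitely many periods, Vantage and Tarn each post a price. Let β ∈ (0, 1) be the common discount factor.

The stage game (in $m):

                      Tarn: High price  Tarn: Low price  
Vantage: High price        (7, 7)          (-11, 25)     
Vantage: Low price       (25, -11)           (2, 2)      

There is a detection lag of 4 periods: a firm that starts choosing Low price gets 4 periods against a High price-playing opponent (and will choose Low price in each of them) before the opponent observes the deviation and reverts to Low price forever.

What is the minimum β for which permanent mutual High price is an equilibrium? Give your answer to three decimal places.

Deviating for the 4 undetected periods gains 25−7 = 18 per period over cooperation, then loses 7−2 = 5 per period forever once punishment starts.
Gain: 18(1 + β + … + β^3); loss: 5·β^4/(1−β).
No profitable deviation ⇔ 18(1−β^4) ≤ 5·β^4, i.e. β^4 ≥ 18/(18+5) = 18/23.
Hence β ≥ (18/23)^(1/4) ≈ 0.941.

0.941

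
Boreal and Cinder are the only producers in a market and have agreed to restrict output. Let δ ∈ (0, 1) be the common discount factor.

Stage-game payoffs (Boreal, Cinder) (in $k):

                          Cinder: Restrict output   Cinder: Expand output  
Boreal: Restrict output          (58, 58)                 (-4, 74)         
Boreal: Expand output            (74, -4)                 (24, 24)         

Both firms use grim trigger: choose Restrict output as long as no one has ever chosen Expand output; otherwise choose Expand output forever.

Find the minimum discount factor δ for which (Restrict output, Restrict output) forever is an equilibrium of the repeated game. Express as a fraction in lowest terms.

8/25

58/(1−δ) ≥ 74 + 24δ/(1−δ)
58 ≥ 74 − 50δ
δ ≥ 16/50 = 8/25.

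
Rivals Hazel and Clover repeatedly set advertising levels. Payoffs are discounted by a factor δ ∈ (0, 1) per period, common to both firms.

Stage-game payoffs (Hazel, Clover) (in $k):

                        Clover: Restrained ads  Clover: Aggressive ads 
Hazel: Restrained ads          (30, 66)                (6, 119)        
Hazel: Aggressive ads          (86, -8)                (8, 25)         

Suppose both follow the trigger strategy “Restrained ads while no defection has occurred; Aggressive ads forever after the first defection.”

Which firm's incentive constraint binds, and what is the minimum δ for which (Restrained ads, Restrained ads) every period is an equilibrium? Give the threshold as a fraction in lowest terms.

Hazel's threshold: (86−30)/(86−8) = 28/39.
Clover's threshold: (119−66)/(119−25) = 53/94.
28/39 > 53/94, so Hazel binds and δ* = 28/39.

Hazel; δ ≥ 28/39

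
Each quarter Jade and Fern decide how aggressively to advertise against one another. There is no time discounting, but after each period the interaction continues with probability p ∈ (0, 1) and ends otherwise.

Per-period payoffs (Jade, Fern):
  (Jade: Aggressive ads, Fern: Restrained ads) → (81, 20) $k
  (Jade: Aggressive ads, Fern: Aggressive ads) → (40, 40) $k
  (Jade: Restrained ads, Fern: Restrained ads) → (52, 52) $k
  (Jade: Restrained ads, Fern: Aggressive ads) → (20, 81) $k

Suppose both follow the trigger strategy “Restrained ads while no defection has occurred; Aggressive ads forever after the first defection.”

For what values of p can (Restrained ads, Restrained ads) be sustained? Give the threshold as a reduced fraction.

With no time discounting, the continuation probability p plays the role of the discount factor.
Grim-trigger IC: 52/(1−p) ≥ 81 + 40p/(1−p) ⇒ p ≥ (81−52)/(81−40) = 29/41.

29/41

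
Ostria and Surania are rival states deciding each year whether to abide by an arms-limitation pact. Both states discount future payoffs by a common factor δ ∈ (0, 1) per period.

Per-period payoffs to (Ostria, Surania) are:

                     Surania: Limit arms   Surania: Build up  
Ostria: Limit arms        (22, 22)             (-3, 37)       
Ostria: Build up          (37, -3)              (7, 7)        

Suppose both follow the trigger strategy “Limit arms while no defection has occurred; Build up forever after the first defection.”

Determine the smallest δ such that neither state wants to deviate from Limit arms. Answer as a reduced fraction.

1/2

22/(1−δ) ≥ 37 + 7δ/(1−δ)
22 ≥ 37 − 30δ
δ ≥ 15/30 = 1/2.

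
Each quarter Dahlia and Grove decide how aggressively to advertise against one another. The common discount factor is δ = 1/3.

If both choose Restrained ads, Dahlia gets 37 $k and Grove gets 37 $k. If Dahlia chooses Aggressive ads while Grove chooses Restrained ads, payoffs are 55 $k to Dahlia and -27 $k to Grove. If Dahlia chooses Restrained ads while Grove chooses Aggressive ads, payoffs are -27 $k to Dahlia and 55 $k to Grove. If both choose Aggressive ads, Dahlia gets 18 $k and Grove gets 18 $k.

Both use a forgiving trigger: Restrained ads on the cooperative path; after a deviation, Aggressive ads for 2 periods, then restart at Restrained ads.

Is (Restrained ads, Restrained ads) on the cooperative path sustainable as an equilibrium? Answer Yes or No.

No

Comparing payoff streams over the 3 periods until play realigns: cooperate → 37(1+δ+…+δ^2); deviate → 55 + 18(δ+…+δ^2).
Cooperation is sustained iff (37−18)(δ+…+δ^2) ≥ 55−37.
δ+…+δ^2 = 1/3·(1−(1/3)^2)/(1−1/3) = 0.4444, and (55−37)/(37−18) = 0.9474.
0.4444 < 0.9474, so cooperation is not sustainable.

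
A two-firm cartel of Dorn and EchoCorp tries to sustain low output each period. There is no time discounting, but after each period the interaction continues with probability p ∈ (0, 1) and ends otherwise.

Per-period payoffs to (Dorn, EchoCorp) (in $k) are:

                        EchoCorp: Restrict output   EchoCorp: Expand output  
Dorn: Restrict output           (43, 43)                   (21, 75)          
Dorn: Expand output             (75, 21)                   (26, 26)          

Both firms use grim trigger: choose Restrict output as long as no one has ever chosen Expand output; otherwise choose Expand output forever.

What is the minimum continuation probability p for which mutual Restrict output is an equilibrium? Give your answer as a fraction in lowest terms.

Expected cooperation value is 43 + p·43 + p²·43 + … = 43/(1−p); deviation gives 75 + p·26/(1−p).
43 ≥ 75(1−p) + 26p ⇒ 49p ≥ 32 ⇒ p ≥ 32/49.

32/49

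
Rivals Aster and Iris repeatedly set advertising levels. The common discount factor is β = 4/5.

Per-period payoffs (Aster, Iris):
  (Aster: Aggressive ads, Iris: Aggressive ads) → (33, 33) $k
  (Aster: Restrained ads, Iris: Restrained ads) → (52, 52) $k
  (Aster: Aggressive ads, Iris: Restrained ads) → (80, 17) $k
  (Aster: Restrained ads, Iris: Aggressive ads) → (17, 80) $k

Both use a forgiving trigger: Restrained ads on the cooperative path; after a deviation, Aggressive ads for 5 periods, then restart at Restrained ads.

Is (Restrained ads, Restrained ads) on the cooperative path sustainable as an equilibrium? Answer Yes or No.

Yes

Comparing payoff streams over the 6 periods until play realigns: cooperate → 52(1+β+…+β^5); deviate → 80 + 33(β+…+β^5).
Cooperation is sustained iff (52−33)(β+…+β^5) ≥ 80−52.
β+…+β^5 = 4/5·(1−(4/5)^5)/(1−4/5) = 2.6893, and (80−52)/(52−33) = 1.4737.
2.6893 ≥ 1.4737, so cooperation is sustainable.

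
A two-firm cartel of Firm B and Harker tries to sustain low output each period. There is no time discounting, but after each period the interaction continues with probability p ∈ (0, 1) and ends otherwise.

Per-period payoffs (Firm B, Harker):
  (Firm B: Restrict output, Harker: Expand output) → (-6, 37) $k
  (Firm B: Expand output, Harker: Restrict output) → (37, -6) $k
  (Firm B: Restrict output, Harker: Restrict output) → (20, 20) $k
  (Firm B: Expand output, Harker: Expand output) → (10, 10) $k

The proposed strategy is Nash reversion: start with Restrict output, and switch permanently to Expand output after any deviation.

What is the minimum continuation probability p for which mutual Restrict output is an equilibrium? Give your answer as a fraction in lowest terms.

17/27

With no time discounting, the continuation probability p plays the role of the discount factor.
Grim-trigger IC: 20/(1−p) ≥ 37 + 10p/(1−p) ⇒ p ≥ (37−20)/(37−10) = 17/27.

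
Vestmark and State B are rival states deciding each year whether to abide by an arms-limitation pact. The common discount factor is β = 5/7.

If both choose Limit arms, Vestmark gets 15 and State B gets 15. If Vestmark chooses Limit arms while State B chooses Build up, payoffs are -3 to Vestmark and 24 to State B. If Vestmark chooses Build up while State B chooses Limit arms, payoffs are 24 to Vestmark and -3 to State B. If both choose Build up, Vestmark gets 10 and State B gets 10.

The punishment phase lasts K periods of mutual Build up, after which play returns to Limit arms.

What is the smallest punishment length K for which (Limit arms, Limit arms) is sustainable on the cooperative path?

4

Need Σ_{k=1}^{K} β^k ≥ (24−15)/(15−10) = 1.8000 at β = 5/7.
At K = 3 the sum is 1.5889 < 1.8000; at K = 4 it is 1.8492 ≥ 1.8000.
So the minimum punishment length is K = 4.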